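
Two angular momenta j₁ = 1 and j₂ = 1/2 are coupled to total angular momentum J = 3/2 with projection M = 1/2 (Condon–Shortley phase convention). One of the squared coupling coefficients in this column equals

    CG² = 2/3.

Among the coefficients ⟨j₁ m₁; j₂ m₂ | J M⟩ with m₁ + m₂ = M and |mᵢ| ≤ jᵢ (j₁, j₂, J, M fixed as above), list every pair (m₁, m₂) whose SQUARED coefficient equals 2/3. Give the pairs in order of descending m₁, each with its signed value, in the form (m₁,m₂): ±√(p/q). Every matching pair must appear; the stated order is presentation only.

(0,1/2): +√(2/3)

Admissible pairs with m₁+m₂ = M = 1/2: (0,1/2), (1,-1/2)
  (m₁,m₂)=(1,-1/2): CG² = 1/3, CG = +√(1/3)
  (m₁,m₂)=(0,1/2): CG² = 2/3, CG = +√(2/3)   ← matches the target
Pairs with CG² = 2/3: (0,1/2): +√(2/3)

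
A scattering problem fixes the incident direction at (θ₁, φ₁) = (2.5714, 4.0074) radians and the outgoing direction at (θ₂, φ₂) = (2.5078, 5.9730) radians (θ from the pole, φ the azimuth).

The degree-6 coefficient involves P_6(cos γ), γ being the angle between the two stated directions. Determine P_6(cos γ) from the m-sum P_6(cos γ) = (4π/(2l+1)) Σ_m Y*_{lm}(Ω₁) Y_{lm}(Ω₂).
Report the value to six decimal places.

0.262338

Addition theorem: P_6(cos γ) = (4π/13) Σ_m Y*_{lm}(Ω₁) Y_{lm}(Ω₂), m = −6…6:
  term(m=-6) = 0.00018 + 0.00017j   from Y*(Ω₁)=0.00554 - 0.01059j, Y(Ω₂)=-0.00596 + 0.01997j
  term(m=-5) = -0.00583 + 0.00249j   from Y*(Ω₁)=-0.02415 - 0.05987j, Y(Ω₂)=-0.00195 - 0.09820j
  term(m=-4) = -0.00047 - 0.05547j   from Y*(Ω₁)=-0.19527 - 0.06506j, Y(Ω₂)=0.08736 + 0.25499j
  term(m=-3) = 0.17297 + 0.07037j   from Y*(Ω₁)=-0.35380 + 0.21409j, Y(Ω₂)=-0.26975 - 0.36213j
  term(m=-2) = -0.11853 + 0.11954j   from Y*(Ω₁)=-0.07318 + 0.45111j, Y(Ω₂)=0.29972 + 0.21414j
  term(m=-1) = 0.00250 + 0.00601j   from Y*(Ω₁)=0.03787 + 0.04450j, Y(Ω₂)=0.10607 + 0.03400j
  term(m=+0) = 0.16976 + 0.00000j   from Y*(Ω₁)=-0.41787 + 0.00000j, Y(Ω₂)=-0.40626 + 0.00000j
  term(m=+1) = 0.00250 - 0.00601j   from Y*(Ω₁)=-0.03787 + 0.04450j, Y(Ω₂)=-0.10607 + 0.03400j
  term(m=+2) = -0.11853 - 0.11954j   from Y*(Ω₁)=-0.07318 - 0.45111j, Y(Ω₂)=0.29972 - 0.21414j
  term(m=+3) = 0.17297 - 0.07037j   from Y*(Ω₁)=0.35380 + 0.21409j, Y(Ω₂)=0.26975 - 0.36213j
  term(m=+4) = -0.00047 + 0.05547j   from Y*(Ω₁)=-0.19527 + 0.06506j, Y(Ω₂)=0.08736 - 0.25499j
  term(m=+5) = -0.00583 - 0.00249j   from Y*(Ω₁)=0.02415 - 0.05987j, Y(Ω₂)=0.00195 - 0.09820j
  term(m=+6) = 0.00018 - 0.00017j   from Y*(Ω₁)=0.00554 + 0.01059j, Y(Ω₂)=-0.00596 - 0.01997j
Accumulated sum 0.27139 + 0.00000j; after 4π/(2l+1) scaling, 0.26234 + 0.00000j ⇒ P_6 = 0.262338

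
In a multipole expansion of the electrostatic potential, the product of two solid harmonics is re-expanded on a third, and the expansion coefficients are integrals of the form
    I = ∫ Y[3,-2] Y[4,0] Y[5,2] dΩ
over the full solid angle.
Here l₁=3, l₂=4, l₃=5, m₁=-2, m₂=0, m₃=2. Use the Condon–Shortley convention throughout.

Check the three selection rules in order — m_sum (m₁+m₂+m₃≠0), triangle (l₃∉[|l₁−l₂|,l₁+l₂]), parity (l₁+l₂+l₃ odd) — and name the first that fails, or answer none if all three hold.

m₁+m₂+m₃ = -2 + 0 + 2 = 0  ✓
triangle: |3−4|=1 ≤ l₃=5 ≤ 3+4=7  ✓
parity: l₁+l₂+l₃ = 12 is even  ✓

none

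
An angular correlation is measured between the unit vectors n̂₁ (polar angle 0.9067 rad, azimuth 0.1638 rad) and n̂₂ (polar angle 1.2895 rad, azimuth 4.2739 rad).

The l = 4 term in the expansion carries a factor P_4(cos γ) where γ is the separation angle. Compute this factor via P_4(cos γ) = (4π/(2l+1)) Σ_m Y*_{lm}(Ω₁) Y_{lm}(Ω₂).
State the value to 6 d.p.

0.145595

Expand P_4 via completeness: Σ_{m} conj(Y_{4,m}) at Ω₁ times Y_{4,m} at Ω₂ —
  m=-4: (0.134935, 0.103689) × (-0.068658, 0.370650) = (-0.047697, 0.042894)  (running Σ = (-0.047697, 0.042894))
  m=-3: (0.332149, 0.177762) × (0.298097, -0.077811) = (0.112844, 0.027145)  (running Σ = (0.065148, 0.070040))
  m=-2: (0.325883, 0.110750) × (0.090931, 0.109322) = (0.017526, 0.045697)  (running Σ = (0.082673, 0.115737))
  m=-1: (-0.077208, -0.012761) × (0.131806, -0.281074) = (-0.013763, 0.020019)  (running Σ = (0.068910, 0.135756))
  m=0: (-0.353917, -0.000000) × (0.094782, 0.000000) = (-0.033545, -0.000000)  (running Σ = (0.035365, 0.135756))
  m=1: (0.077208, -0.012761) × (-0.131806, -0.281074) = (-0.013763, -0.020019)  (running Σ = (0.021602, 0.115737))
  m=2: (0.325883, -0.110750) × (0.090931, -0.109322) = (0.017526, -0.045697)  (running Σ = (0.039127, 0.070040))
  m=3: (-0.332149, 0.177762) × (-0.298097, -0.077811) = (0.112844, -0.027145)  (running Σ = (0.151972, 0.042894))
  m=4: (0.134935, -0.103689) × (-0.068658, -0.370650) = (-0.047697, -0.042894)  (running Σ = (0.104275, -0.000000))
Total Σ_m = (0.104275, -0.000000). Multiply by 1.396263: (0.145595, -0.000000). P_4(cos γ) = 0.145595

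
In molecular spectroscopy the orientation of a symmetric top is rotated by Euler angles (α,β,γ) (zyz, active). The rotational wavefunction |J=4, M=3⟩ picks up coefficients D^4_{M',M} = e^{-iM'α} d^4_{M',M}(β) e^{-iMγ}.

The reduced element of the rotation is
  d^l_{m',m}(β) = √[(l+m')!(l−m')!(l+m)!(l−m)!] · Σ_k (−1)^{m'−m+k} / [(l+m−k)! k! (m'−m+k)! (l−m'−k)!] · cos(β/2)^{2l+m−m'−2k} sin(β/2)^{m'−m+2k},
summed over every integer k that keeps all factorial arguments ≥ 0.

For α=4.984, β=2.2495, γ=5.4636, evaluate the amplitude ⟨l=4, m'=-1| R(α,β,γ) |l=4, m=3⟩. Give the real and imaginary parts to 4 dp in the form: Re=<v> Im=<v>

Re=-0.1970 Im=-0.4518

First d^4_{-1,3}(β=2.2495), then the phase factors e^{-i(-1)α} and e^{-i(3)γ}:
c=cos(2.249500/2)=0.431402, s=sin(2.249500/2)=0.902160; N=√[6·120·5040·1]=1904.940944
Admissible k: 4..5 (factorial args all ≥0)
  k=4: (−1)^0·1904.9409/(144)·0.4314^4·0.9022^4 = +0.303516
  k=5: (−1)^1·1904.9409/(240)·0.4314^2·0.9022^6 = -0.796408
d^4_{-1,3}(2.2495) = +0.303516 -0.796408 = -0.492892
Phases: e^{-i·(-1)·4.9840}=+0.268284-0.963340i, e^{-i·(3)·5.4636}=-0.775786+0.630996i ⇒ D=-0.197025-0.451800i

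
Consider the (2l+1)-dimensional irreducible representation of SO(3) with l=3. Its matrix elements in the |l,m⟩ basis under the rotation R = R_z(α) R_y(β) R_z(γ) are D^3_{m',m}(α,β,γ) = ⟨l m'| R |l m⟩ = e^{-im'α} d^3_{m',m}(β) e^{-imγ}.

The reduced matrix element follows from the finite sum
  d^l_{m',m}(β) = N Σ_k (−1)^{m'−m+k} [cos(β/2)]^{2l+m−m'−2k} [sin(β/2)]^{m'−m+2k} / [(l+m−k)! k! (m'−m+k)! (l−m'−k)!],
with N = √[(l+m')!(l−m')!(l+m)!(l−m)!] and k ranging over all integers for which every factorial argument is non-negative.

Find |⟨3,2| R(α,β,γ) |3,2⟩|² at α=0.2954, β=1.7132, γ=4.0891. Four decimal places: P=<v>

P=0.1994

First d^3_{2,2}(β=1.7132), then the phase factors e^{-i(2)α} and e^{-i(2)γ}:
With c≡cos(β/2)=0.655010 and s≡sin(β/2)=0.755620, N=[120·1·120·1]^{1/2}=120.000000
The bounds max(0,m−m')=0 and min(l+m,l−m')=1 give 2 terms
  k=0: (−1)^0·120.0000/(120)·0.6550^6·0.7556^0 = +0.078975
  k=1: (−1)^1·120.0000/(24)·0.6550^4·0.7556^2 = -0.525496
d^3_{2,2}(1.7132) = +0.078975 -0.525496 = -0.446521
|D^3_{2,2}|² = |d^3_{2,2}(β)|² = (-0.446521)² = 0.199381 (the z-rotation phases have unit modulus)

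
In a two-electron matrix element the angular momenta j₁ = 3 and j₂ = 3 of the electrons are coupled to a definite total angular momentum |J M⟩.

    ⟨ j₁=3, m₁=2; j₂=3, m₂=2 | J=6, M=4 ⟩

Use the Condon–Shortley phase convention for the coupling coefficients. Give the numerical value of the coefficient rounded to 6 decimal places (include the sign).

+√(6/11) ≈ +0.738549

triangle: 0!·6!·6!/13! = 518400/6227020800
(j±m)!: 5!·1!·5!·1!·10!·2! = 104509440000
prefactor² = (2J+1)·Δ·N² = 1244160000/11
  k=0: +1/(0!·0!·1!·5!·5!·1!) = 1/14400
Σ = 1/14400  ⇒  CG² = 1244160000/11·(1/14400)² = 6/11
CG = +√(6/11) = +0.738549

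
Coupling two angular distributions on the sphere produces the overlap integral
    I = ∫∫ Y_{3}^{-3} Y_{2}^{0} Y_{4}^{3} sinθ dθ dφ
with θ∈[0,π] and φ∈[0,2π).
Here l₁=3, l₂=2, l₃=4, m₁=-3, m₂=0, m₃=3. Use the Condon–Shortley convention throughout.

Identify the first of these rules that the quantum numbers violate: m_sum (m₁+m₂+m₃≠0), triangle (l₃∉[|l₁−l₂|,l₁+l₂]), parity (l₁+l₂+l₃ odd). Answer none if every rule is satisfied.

m₁+m₂+m₃ = -3 + 0 + 3 = 0  ✓
triangle: |3−2|=1 ≤ l₃=4 ≤ 3+2=5  ✓
parity: l₁+l₂+l₃ = 9 is odd  ✗

parity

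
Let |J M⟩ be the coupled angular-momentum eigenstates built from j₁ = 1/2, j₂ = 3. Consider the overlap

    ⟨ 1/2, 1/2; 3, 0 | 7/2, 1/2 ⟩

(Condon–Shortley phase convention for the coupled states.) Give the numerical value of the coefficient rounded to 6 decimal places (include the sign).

+√(4/7) ≈ +0.755929

j₁+j₂−J=0  J+j₁−j₂=1  J−j₁+j₂=6  j₁+j₂+J+1=8
(j₁±m₁, j₂±m₂, J±M) = (1,0,3,3,4,3)
P² = 5184/7
sum k=0..0:
  [0] +1/36 = 1/36
S = 1/36
C² = P²·S² = 4/7 ; C = +0.755929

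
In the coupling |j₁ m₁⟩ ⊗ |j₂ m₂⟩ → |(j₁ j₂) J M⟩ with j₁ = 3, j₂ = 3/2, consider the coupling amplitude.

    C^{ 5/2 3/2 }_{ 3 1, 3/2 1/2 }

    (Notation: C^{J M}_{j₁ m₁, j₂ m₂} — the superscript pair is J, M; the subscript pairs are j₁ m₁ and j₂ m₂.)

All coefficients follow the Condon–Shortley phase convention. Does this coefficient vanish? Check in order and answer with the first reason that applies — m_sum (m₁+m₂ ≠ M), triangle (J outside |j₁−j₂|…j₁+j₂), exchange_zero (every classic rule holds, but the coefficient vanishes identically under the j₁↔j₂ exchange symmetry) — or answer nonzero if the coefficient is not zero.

nonzero

m-sum: m₁+m₂ = 1+1/2 = 3/2, M = 3/2  ✓
triangle: |j₁−j₂| = 3/2 ≤ J = 5/2 ≤ j₁+j₂ = 9/2  ✓
exchange: j₁≠j₂ or m₁≠m₂ — the exchange symmetry imposes no constraint here
value check: CG = −√(7/20) = -0.591608 ≠ 0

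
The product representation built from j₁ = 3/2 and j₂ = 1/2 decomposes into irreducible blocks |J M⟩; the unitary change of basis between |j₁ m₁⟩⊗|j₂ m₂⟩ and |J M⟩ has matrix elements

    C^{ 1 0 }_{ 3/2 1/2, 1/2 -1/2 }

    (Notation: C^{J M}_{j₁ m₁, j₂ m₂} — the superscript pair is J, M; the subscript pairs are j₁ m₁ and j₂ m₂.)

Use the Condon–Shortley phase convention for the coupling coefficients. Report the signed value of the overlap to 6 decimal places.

+0.707107

j₁+j₂−J=1  J+j₁−j₂=2  J−j₁+j₂=0  j₁+j₂+J+1=4
(j₁±m₁, j₂±m₂, J±M) = (2,1,0,1,1,1)
P² = 1/2
sum k=0..0:
  [0] +1/1 = 1
S = 1
C² = P²·S² = 1/2 ; C = +0.707107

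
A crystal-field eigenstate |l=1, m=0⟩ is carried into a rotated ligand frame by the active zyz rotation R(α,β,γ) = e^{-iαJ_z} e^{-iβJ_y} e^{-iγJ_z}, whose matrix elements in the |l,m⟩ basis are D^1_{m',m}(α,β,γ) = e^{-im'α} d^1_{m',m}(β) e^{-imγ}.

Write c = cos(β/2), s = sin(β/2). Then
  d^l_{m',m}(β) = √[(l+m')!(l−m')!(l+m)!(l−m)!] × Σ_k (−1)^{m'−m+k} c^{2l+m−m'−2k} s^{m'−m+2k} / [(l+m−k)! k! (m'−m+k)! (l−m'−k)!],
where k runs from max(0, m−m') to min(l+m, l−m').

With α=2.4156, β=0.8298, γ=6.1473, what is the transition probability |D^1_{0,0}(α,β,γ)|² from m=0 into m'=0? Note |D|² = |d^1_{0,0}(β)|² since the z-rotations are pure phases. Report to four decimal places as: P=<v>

P=0.4557

First d^1_{0,0}(β=0.8298), then the phase factors e^{-i(0)α} and e^{-i(0)γ}:
Half-angle: c=0.915157, s=0.403098. N=√(1·1·1·1)=1.000000
The bounds max(0,m−m')=0 and min(l+m,l−m')=1 give 2 terms
  k=0: (−1)^0·1.0000/(1)·0.9152^2·0.4031^0 = +0.837512
  k=1: (−1)^1·1.0000/(1)·0.9152^0·0.4031^2 = -0.162488
d^1_{0,0}(0.8298) = +0.837512 -0.162488 = +0.675023
|D^1_{0,0}|² = |d^1_{0,0}(β)|² = (+0.675023)² = 0.455656 (the z-rotation phases have unit modulus)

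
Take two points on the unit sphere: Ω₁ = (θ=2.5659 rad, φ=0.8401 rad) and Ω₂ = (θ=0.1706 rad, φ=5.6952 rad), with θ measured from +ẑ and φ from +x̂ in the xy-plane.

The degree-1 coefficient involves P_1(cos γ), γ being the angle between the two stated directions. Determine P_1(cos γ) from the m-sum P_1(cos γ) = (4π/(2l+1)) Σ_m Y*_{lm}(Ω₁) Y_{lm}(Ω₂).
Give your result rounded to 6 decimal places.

Addition theorem: P_1(cos γ) = (4π/3) Σ_m Y*_{lm}(Ω₁) Y_{lm}(Ω₂), m = −1…1:
  m=-1: Y*=+0.125531+0.140074i  Y=+0.048805+0.032536i  product +0.001569+0.010921i
  m=+0: Y*=-0.409847-0.000000i  Y=+0.481510+0.000000i  product -0.197345-0.000000i
  m=+1: Y*=-0.125531+0.140074i  Y=-0.048805+0.032536i  product +0.001569-0.010921i
Total Σ_m = -0.194207+0.000000i. Multiply by 4.188790: -0.813493+0.000000i. P_1(cos γ) = -0.813493

-0.813493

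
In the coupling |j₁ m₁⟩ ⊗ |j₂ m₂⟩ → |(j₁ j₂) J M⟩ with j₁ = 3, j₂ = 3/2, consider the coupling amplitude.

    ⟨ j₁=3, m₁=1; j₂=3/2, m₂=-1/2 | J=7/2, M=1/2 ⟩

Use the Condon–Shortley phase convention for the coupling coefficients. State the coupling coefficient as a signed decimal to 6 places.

+√(2/7) ≈ +0.534522

√[8·1!5!2!/9! · 4!2!1!2!4!3!] = √(512/7)
  +(−1)^0/∏(0,1,2,1,3,1)! = 1/12  (running 1/12)
  +(−1)^1/∏(1,0,1,0,4,2)! = -1/48  (running 1/16)
⟨..|..⟩ = √(512/7)·(1/16) = +0.534522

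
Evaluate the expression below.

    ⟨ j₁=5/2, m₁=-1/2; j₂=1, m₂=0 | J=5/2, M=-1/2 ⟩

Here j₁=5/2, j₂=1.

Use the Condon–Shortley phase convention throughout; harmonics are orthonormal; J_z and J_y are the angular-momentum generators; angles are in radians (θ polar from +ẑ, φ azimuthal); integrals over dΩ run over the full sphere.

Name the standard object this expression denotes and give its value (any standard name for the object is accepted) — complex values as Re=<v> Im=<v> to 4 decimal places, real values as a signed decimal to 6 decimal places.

This is a Clebsch–Gordan (vector-coupling) coefficient.
√[6·1!4!1!/7! · 2!3!1!1!2!3!] = √(144/35)
  +(−1)^0/∏(0,1,3,1,1,0)! = 1/6  (running 1/6)
  +(−1)^1/∏(1,0,2,0,2,1)! = -1/4  (running -1/12)
⟨..|..⟩ = √(144/35)·(-1/12) = -0.169031

Clebsch–Gordan coefficient, −√(1/35) ≈ -0.169031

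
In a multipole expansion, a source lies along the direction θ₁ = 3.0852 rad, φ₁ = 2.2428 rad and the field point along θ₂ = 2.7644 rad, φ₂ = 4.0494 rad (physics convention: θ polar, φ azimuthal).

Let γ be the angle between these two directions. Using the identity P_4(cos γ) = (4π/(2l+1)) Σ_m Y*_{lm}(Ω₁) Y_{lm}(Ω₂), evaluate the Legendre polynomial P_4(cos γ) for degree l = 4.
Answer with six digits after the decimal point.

Addition theorem: P_4(cos γ) = (4π/9) Σ_m Y*_{lm}(Ω₁) Y_{lm}(Ω₂), m = −4…4:
  [-4]  conj(Y_{4,-4})(Ω₁) = -0.00000 + 0.00000j ; Y_{4,-4}(Ω₂) = -0.00719 + 0.00383j ; Δ = 0.00000 - 0.00000j
  [-3]  conj(Y_{4,-3})(Ω₁) = -0.00020 - 0.00010j ; Y_{4,-3}(Ω₂) = -0.05313 - 0.02361j ; Δ = 0.00001 + 0.00001j
  [-2]  conj(Y_{4,-2})(Ω₁) = -0.00143 - 0.00619j ; Y_{4,-2}(Ω₂) = -0.05555 - 0.22235j ; Δ = -0.00130 + 0.00066j
  [-1]  conj(Y_{4,-1})(Ω₁) = 0.06593 - 0.08287j ; Y_{4,-1}(Ω₂) = 0.30414 - 0.38947j ; Δ = -0.01223 - 0.05088j
  [+0]  conj(Y_{4,0})(Ω₁) = 0.83288 + 0.00000j ; Y_{4,0}(Ω₂) = 0.34041 + 0.00000j ; Δ = 0.28352 + 0.00000j
  [+1]  conj(Y_{4,1})(Ω₁) = -0.06593 - 0.08287j ; Y_{4,1}(Ω₂) = -0.30414 - 0.38947j ; Δ = -0.01223 + 0.05088j
  [+2]  conj(Y_{4,2})(Ω₁) = -0.00143 + 0.00619j ; Y_{4,2}(Ω₂) = -0.05555 + 0.22235j ; Δ = -0.00130 - 0.00066j
  [+3]  conj(Y_{4,3})(Ω₁) = 0.00020 - 0.00010j ; Y_{4,3}(Ω₂) = 0.05313 - 0.02361j ; Δ = 0.00001 - 0.00001j
  [+4]  conj(Y_{4,4})(Ω₁) = -0.00000 - 0.00000j ; Y_{4,4}(Ω₂) = -0.00719 - 0.00383j ; Δ = 0.00000 + 0.00000j
Total Σ_m = 0.25649 - 0.00000j. Multiply by 1.396263: 0.35813 - 0.00000j. P_4(cos γ) = 0.358131

0.358131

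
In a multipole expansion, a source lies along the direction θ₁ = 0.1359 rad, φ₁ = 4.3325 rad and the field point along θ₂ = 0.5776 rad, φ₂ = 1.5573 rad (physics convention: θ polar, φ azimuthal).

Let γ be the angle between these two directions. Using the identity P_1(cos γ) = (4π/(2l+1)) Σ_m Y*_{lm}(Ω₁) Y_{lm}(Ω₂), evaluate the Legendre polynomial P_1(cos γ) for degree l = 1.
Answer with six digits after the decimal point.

Addition theorem: P_1(cos γ) = (4π/3) Σ_m Y*_{lm}(Ω₁) Y_{lm}(Ω₂), m = −1…1:
  m=-1: (-0.017357-0.043471i) × (+0.002546-0.188628i) = -0.008244+0.003163i  (running Σ = -0.008244+0.003163i)
  m=0: (+0.484097-0.000000i) × (+0.409339+0.000000i) = +0.198160+0.000000i  (running Σ = +0.189916+0.003163i)
  m=1: (+0.017357-0.043471i) × (-0.002546-0.188628i) = -0.008244-0.003163i  (running Σ = +0.181672+0.000000i)
Accumulated sum +0.181672+0.000000i; after 4π/(2l+1) scaling, +0.760986+0.000000i ⇒ P_1 = 0.760986

0.760986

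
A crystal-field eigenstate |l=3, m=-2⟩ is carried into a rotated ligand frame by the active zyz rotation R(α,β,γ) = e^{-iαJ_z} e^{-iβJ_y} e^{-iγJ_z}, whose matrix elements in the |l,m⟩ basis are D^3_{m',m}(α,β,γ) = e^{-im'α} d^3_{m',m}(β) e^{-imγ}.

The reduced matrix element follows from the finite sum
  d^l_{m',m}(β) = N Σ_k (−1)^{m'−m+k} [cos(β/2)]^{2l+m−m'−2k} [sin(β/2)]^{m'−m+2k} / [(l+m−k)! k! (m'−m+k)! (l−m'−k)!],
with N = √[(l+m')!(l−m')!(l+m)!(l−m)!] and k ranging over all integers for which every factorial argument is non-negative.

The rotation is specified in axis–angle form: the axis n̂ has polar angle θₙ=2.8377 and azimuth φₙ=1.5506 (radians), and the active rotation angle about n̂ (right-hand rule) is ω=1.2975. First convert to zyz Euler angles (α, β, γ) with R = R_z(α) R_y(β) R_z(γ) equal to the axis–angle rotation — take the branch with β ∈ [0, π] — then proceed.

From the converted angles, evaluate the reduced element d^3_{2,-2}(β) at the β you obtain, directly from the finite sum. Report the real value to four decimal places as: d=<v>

d=0.0051

Axis–angle → zyz. n̂ = (sinθₙcosφₙ, sinθₙsinφₙ, cosθₙ) = (+0.006043, +0.299176, -0.954179), ω = 1.2975.
R = I cosω + sinω [n̂]ₓ + (1−cosω) n̂n̂ᵀ gives
  R = [+0.269934, +0.920086, +0.283862; -0.917446, +0.335255, -0.214236; -0.292282, -0.202599, +0.934626]
β = atan2(√(R₁₃²+R₂₃²), R₃₃) = 0.363592; α = atan2(R₂₃, R₁₃) mod 2π = 5.636671; γ = atan2(R₃₂, −R₃₁) mod 2π = 5.677063
d^3_{2,-2}(β=0.3636) via the finite sum:
Half-angle: c=0.983521, s=0.180796. N=√(120·1·1·120)=120.000000
The bounds max(0,m−m')=0 and min(l+m,l−m')=1 give 2 terms
  k=0: (−1)^4·120.0000/(24)·0.9835^2·0.1808^4 = +0.005168
  k=1: (−1)^5·120.0000/(120)·0.9835^0·0.1808^6 = -0.000035
d^3_{2,-2}(0.3636) = +0.005168 -0.000035 = +0.005133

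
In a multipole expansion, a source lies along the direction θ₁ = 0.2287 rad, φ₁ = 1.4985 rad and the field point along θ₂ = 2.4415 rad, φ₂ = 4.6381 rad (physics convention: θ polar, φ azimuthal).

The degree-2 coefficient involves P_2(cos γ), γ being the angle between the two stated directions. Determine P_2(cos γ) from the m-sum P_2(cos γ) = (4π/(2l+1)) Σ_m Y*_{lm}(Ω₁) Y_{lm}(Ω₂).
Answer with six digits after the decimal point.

0.690652

Addition theorem: P_2(cos γ) = (4π/5) Σ_m Y*_{lm}(Ω₁) Y_{lm}(Ω₂), m = −2…2:
  m=-2: (-0.01965 + 0.00286j) × (-0.15858 - 0.02374j) = 0.00318 + 0.00001j  (running Σ = 0.00318 + 0.00001j)
  m=-1: (0.01232 + 0.17014j) × (0.02825 - 0.37962j) = 0.06494 + 0.00013j  (running Σ = 0.06812 + 0.00014j)
  m=0: (0.58215 + 0.00000j) × (0.23802 + 0.00000j) = 0.13856 + 0.00000j  (running Σ = 0.20668 + 0.00014j)
  m=1: (-0.01232 + 0.17014j) × (-0.02825 - 0.37962j) = 0.06494 - 0.00013j  (running Σ = 0.27162 + 0.00001j)
  m=2: (-0.01965 - 0.00286j) × (-0.15858 + 0.02374j) = 0.00318 - 0.00001j  (running Σ = 0.27480 + 0.00000j)
Total Σ_m = 0.27480 + 0.00000j. Multiply by 2.513274: 0.69065 + 0.00000j. P_2(cos γ) = 0.690652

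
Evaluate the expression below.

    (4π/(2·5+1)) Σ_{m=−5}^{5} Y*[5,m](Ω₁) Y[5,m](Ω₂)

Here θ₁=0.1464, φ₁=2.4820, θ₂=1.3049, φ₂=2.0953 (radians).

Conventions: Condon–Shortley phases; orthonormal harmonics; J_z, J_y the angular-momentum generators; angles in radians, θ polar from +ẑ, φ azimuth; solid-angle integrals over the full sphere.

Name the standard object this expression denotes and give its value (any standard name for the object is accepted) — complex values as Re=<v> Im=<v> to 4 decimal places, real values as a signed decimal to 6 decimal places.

This sum is the spherical-harmonic addition theorem: it equals the Legendre polynomial P_l(cos γ) of the angle γ between the two directions.
Expand P_5 via completeness: Σ_{m} conj(Y_{5,m}) at Ω₁ times Y_{5,m} at Ω₂ —
  [-5]  conj(Y_{5,-5})(Ω₁) = +0.000030-0.000005i ; Y_{5,-5}(Ω₂) = -0.192533+0.336990i ; Δ = -0.000004+0.000011i
  [-4]  conj(Y_{5,-4})(Ω₁) = -0.000576-0.000317i ; Y_{5,-4}(Ω₂) = -0.168174-0.288866i ; Δ = +0.000005+0.000220i
  [-3]  conj(Y_{5,-3})(Ω₁) = +0.003327+0.007697i ; Y_{5,-3}(Ω₂) = -0.117629+0.000319i ; Δ = -0.000394-0.000904i
  [-2]  conj(Y_{5,-2})(Ω₁) = +0.017199-0.066906i ; Y_{5,-2}(Ω₂) = +0.163839-0.284967i ; Δ = -0.016248-0.015863i
  [-1]  conj(Y_{5,-1})(Ω₁) = -0.273724+0.212260i ; Y_{5,-1}(Ω₂) = -0.020648-0.035689i ; Δ = +0.013227+0.005386i
  [+0]  conj(Y_{5,0})(Ω₁) = +0.791017-0.000000i ; Y_{5,0}(Ω₂) = +0.321663+0.000000i ; Δ = +0.254440+0.000000i
  [+1]  conj(Y_{5,1})(Ω₁) = +0.273724+0.212260i ; Y_{5,1}(Ω₂) = +0.020648-0.035689i ; Δ = +0.013227-0.005386i
  [+2]  conj(Y_{5,2})(Ω₁) = +0.017199+0.066906i ; Y_{5,2}(Ω₂) = +0.163839+0.284967i ; Δ = -0.016248+0.015863i
  [+3]  conj(Y_{5,3})(Ω₁) = -0.003327+0.007697i ; Y_{5,3}(Ω₂) = +0.117629+0.000319i ; Δ = -0.000394+0.000904i
  [+4]  conj(Y_{5,4})(Ω₁) = -0.000576+0.000317i ; Y_{5,4}(Ω₂) = -0.168174+0.288866i ; Δ = +0.000005-0.000220i
  [+5]  conj(Y_{5,5})(Ω₁) = -0.000030-0.000005i ; Y_{5,5}(Ω₂) = +0.192533+0.336990i ; Δ = -0.000004-0.000011i
Total Σ_m = +0.247613-0.000000i. Multiply by 1.142397: +0.282872-0.000000i. P_5(cos γ) = 0.282872

Legendre polynomial (addition theorem), +0.282872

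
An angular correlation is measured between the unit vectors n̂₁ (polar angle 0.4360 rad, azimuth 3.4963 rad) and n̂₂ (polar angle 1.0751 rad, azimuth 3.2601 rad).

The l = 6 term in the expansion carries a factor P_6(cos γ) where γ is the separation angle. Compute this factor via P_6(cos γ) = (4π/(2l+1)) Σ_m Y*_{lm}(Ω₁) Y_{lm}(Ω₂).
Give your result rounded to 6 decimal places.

-0.379652

Term-by-term m-sum for l=6 (normalisation 4π/13 = 0.966644):
  [-6]  conj(Y_{6,-6})(Ω₁) = (-0.001450, 0.002326) ; Y_{6,-6}(Ω₂) = (0.169563, -0.146053) ; Δ = (0.000094, 0.000606)
  [-5]  conj(Y_{6,-5})(Ω₁) = (0.004103, -0.019960) ; Y_{6,-5}(Ω₂) = (-0.347732, 0.234106) ; Δ = (0.003246, 0.007901)
  [-4]  conj(Y_{6,-4})(Ω₁) = (0.013810, 0.090173) ; Y_{6,-4}(Ω₂) = (0.282918, -0.145150) ; Δ = (0.016996, 0.023507)
  [-3]  conj(Y_{6,-3})(Ω₁) = (-0.130313, -0.234798) ; Y_{6,-3}(Ω₂) = (0.101098, -0.037537) ; Δ = (-0.021988, -0.018846)
  [-2]  conj(Y_{6,-2})(Ω₁) = (0.374137, 0.321201) ; Y_{6,-2}(Ω₂) = (-0.338842, 0.081849) ; Δ = (-0.153063, -0.078214)
  [-1]  conj(Y_{6,-1})(Ω₁) = (-0.388810, -0.144004) ; Y_{6,-1}(Ω₂) = (0.016786, -0.001999) ; Δ = (-0.006814, -0.001640)
  [+0]  conj(Y_{6,0})(Ω₁) = (-0.206580, -0.000000) ; Y_{6,0}(Ω₂) = (0.337365, 0.000000) ; Δ = (-0.069693, -0.000000)
  [+1]  conj(Y_{6,1})(Ω₁) = (0.388810, -0.144004) ; Y_{6,1}(Ω₂) = (-0.016786, -0.001999) ; Δ = (-0.006814, 0.001640)
  [+2]  conj(Y_{6,2})(Ω₁) = (0.374137, -0.321201) ; Y_{6,2}(Ω₂) = (-0.338842, -0.081849) ; Δ = (-0.153063, 0.078214)
  [+3]  conj(Y_{6,3})(Ω₁) = (0.130313, -0.234798) ; Y_{6,3}(Ω₂) = (-0.101098, -0.037537) ; Δ = (-0.021988, 0.018846)
  [+4]  conj(Y_{6,4})(Ω₁) = (0.013810, -0.090173) ; Y_{6,4}(Ω₂) = (0.282918, 0.145150) ; Δ = (0.016996, -0.023507)
  [+5]  conj(Y_{6,5})(Ω₁) = (-0.004103, -0.019960) ; Y_{6,5}(Ω₂) = (0.347732, 0.234106) ; Δ = (0.003246, -0.007901)
  [+6]  conj(Y_{6,6})(Ω₁) = (-0.001450, -0.002326) ; Y_{6,6}(Ω₂) = (0.169563, 0.146053) ; Δ = (0.000094, -0.000606)
Accumulated sum (-0.392753, -0.000000); after 4π/(2l+1) scaling, (-0.379652, -0.000000) ⇒ P_6 = -0.379652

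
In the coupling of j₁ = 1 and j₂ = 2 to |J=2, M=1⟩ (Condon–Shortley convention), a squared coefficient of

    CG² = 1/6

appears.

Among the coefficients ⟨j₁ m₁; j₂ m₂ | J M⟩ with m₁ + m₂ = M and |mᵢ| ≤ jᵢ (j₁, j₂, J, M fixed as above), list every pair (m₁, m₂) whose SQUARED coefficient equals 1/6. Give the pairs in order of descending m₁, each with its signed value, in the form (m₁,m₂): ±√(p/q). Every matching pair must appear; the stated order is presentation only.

Admissible pairs with m₁+m₂ = M = 1: (-1,2), (0,1), (1,0)
  (m₁,m₂)=(1,0): CG² = 1/2, CG = +√(1/2)
  (m₁,m₂)=(0,1): CG² = 1/6, CG = −√(1/6)   ← matches the target
  (m₁,m₂)=(-1,2): CG² = 1/3, CG = −√(1/3)
Pairs with CG² = 1/6: (0,1): −√(1/6)

(0,1): −√(1/6)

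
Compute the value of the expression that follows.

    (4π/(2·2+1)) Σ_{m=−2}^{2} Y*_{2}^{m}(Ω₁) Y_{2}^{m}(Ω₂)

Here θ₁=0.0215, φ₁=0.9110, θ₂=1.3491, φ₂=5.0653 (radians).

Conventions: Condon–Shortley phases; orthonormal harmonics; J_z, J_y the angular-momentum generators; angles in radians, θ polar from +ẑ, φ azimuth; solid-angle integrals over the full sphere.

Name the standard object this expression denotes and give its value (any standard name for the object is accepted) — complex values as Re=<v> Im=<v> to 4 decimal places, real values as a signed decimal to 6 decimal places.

Legendre polynomial (addition theorem), -0.434649

This sum is the spherical-harmonic addition theorem: it equals the Legendre polynomial P_l(cos γ) of the angle γ between the two directions.
Summing Y*_{l m}(θ₁,φ₁)·Y_{l m}(θ₂,φ₂) over m ∈ [−2, 2]; prefactor 4π/(2·2+1) = 2.513274:
  [-2]  conj(Y_{2,-2})(Ω₁) = (-0.000044, 0.000173) ; Y_{2,-2}(Ω₂) = (-0.279771, 0.238446) ; Δ = (-0.000029, -0.000059)
  [-1]  conj(Y_{2,-1})(Ω₁) = (0.010178, 0.013120) ; Y_{2,-1}(Ω₂) = (0.057276, 0.155501) ; Δ = (-0.001457, 0.002334)
  [+0]  conj(Y_{2,0})(Ω₁) = (0.630346, -0.000000) ; Y_{2,0}(Ω₂) = (-0.269645, 0.000000) ; Δ = (-0.169969, 0.000000)
  [+1]  conj(Y_{2,1})(Ω₁) = (-0.010178, 0.013120) ; Y_{2,1}(Ω₂) = (-0.057276, 0.155501) ; Δ = (-0.001457, -0.002334)
  [+2]  conj(Y_{2,2})(Ω₁) = (-0.000044, -0.000173) ; Y_{2,2}(Ω₂) = (-0.279771, -0.238446) ; Δ = (-0.000029, 0.000059)
Accumulated sum (-0.172941, 0.000000); after 4π/(2l+1) scaling, (-0.434649, 0.000000) ⇒ P_2 = -0.434649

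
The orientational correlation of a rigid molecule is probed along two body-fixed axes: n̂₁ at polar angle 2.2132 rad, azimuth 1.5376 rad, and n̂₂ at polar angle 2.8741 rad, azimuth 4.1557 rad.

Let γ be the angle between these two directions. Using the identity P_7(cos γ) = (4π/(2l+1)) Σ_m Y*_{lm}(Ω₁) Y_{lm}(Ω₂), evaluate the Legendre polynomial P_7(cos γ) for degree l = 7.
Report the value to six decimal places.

-0.028139

Summing Y*_{l m}(θ₁,φ₁)·Y_{l m}(θ₂,φ₂) over m ∈ [−7, 7]; prefactor 4π/(2·7+1) = 0.837758:
  m=-7: Y*=-0.024289-0.102636i  Y=-0.000031+0.000033i  product +0.000004+0.000002i
  m=-6: Y*=+0.289463-0.058429i  Y=-0.000603-0.000121i  product -0.000182+0.000000i
  m=-5: Y*=+0.073132+0.436552i  Y=-0.001840-0.004917i  product +0.002012-0.001163i
  m=-4: Y*=-0.298422+0.039861i  Y=+0.019155-0.024888i  product -0.004724+0.008191i
  m=-3: Y*=+0.012793+0.128033i  Y=+0.132802+0.013227i  product +0.000005+0.017172i
  m=-2: Y*=-0.363327+0.024158i  Y=+0.169475+0.344294i  product -0.069892-0.120997i
  m=-1: Y*=-0.000813-0.024488i  Y=-0.334866+0.538070i  product +0.013449+0.007763i
  m=+0: Y*=-0.352668-0.000000i  Y=-0.241208+0.000000i  product +0.085066+0.000000i
  m=+1: Y*=+0.000813-0.024488i  Y=+0.334866+0.538070i  product +0.013449-0.007763i
  m=+2: Y*=-0.363327-0.024158i  Y=+0.169475-0.344294i  product -0.069892+0.120997i
  m=+3: Y*=-0.012793+0.128033i  Y=-0.132802+0.013227i  product +0.000005-0.017172i
  m=+4: Y*=-0.298422-0.039861i  Y=+0.019155+0.024888i  product -0.004724-0.008191i
  m=+5: Y*=-0.073132+0.436552i  Y=+0.001840-0.004917i  product +0.002012+0.001163i
  m=+6: Y*=+0.289463+0.058429i  Y=-0.000603+0.000121i  product -0.000182-0.000000i
  m=+7: Y*=+0.024289-0.102636i  Y=+0.000031+0.000033i  product +0.000004-0.000002i
Total Σ_m = -0.033589-0.000000i. Multiply by 0.837758: -0.028139-0.000000i. P_7(cos γ) = -0.028139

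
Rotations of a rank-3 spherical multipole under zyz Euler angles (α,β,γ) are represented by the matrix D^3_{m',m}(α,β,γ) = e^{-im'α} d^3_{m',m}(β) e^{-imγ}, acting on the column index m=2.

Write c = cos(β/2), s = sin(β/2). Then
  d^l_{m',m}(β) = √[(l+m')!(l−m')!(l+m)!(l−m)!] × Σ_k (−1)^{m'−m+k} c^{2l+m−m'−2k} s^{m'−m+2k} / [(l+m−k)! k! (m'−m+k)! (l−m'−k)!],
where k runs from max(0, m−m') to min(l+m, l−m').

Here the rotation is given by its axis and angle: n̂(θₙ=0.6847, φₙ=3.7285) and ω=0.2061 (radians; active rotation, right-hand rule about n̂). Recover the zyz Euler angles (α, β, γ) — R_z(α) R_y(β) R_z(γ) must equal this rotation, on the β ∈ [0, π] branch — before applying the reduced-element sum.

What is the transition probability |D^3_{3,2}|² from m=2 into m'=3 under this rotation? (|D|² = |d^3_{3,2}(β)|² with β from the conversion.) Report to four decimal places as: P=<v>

Axis–angle → zyz. n̂ = (sinθₙcosφₙ, sinθₙsinφₙ, cosθₙ) = (-0.526606, -0.350238, +0.774609), ω = 0.2061.
R = I cosω + sinω [n̂]ₓ + (1−cosω) n̂n̂ᵀ gives
  R = [+0.984705, -0.154616, -0.080307; +0.162422, +0.981433, +0.102025; +0.063041, -0.113508, +0.991535]
β = atan2(√(R₁₃²+R₂₃²), R₃₃) = 0.130207; α = atan2(R₂₃, R₁₃) mod 2π = 2.237640; γ = atan2(R₃₂, −R₃₁) mod 2π = 4.205418
Split into d^3_{3,2}(β=0.1302) × two z-phases.
Half-angle: c=0.997882, s=0.065058. N=√(720·1·120·1)=293.938769
k∈{0} keeps every argument non-negative
  k=0: (−1)^1·293.9388/(120)·0.9979^5·0.0651^1 = -0.157677
d^3_{3,2}(0.1302) = -0.157677
|D^3_{3,2}|² = |d^3_{3,2}(β)|² = (-0.157677)² = 0.024862 (the z-rotation phases have unit modulus)

P=0.0249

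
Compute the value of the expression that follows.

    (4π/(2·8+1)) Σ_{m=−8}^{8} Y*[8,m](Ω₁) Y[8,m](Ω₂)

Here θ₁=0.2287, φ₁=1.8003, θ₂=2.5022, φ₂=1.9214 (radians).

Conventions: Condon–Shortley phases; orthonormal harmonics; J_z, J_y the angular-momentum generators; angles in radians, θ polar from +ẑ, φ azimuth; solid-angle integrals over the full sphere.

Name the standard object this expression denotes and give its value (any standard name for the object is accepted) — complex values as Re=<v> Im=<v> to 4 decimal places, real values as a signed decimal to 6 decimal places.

This sum is the spherical-harmonic addition theorem: it equals the Legendre polynomial P_l(cos γ) of the angle γ between the two directions.
Term-by-term m-sum for l=8 (normalisation 4π/17 = 0.739198):
  term(m=-8) = +0.000000-0.000000i   from Y*(Ω₁)=-0.000001+0.000003i, Y(Ω₂)=-0.007819-0.002737i
  term(m=-7) = -0.000002+0.000002i   from Y*(Ω₁)=+0.000062+0.000002i, Y(Ω₂)=-0.028276+0.034444i
  term(m=-6) = +0.000074-0.000066i   from Y*(Ω₁)=-0.000130-0.000663i, Y(Ω₂)=+0.074739+0.126737i
  term(m=-5) = -0.001440+0.000997i   from Y*(Ω₁)=-0.004856+0.002188i, Y(Ω₂)=+0.323272-0.059568i
  term(m=-4) = +0.013243-0.006968i   from Y*(Ω₁)=+0.018905+0.024725i, Y(Ω₂)=+0.080575-0.473993i
  term(m=-3) = -0.045020+0.017115i   from Y*(Ω₁)=+0.084593-0.102807i, Y(Ω₂)=-0.314127-0.179434i
  term(m=-2) = -0.037790+0.009336i   from Y*(Ω₁)=-0.352091-0.174008i, Y(Ω₂)=+0.075729-0.063942i
  term(m=-1) = +0.279052-0.033959i   from Y*(Ω₁)=-0.154100+0.659617i, Y(Ω₂)=-0.142537-0.389752i
  term(m=+0) = -0.010100+0.000000i   from Y*(Ω₁)=+0.298655-0.000000i, Y(Ω₂)=-0.033817+0.000000i
  term(m=+1) = +0.279052+0.033959i   from Y*(Ω₁)=+0.154100+0.659617i, Y(Ω₂)=+0.142537-0.389752i
  term(m=+2) = -0.037790-0.009336i   from Y*(Ω₁)=-0.352091+0.174008i, Y(Ω₂)=+0.075729+0.063942i
  term(m=+3) = -0.045020-0.017115i   from Y*(Ω₁)=-0.084593-0.102807i, Y(Ω₂)=+0.314127-0.179434i
  term(m=+4) = +0.013243+0.006968i   from Y*(Ω₁)=+0.018905-0.024725i, Y(Ω₂)=+0.080575+0.473993i
  term(m=+5) = -0.001440-0.000997i   from Y*(Ω₁)=+0.004856+0.002188i, Y(Ω₂)=-0.323272-0.059568i
  term(m=+6) = +0.000074+0.000066i   from Y*(Ω₁)=-0.000130+0.000663i, Y(Ω₂)=+0.074739-0.126737i
  term(m=+7) = -0.000002-0.000002i   from Y*(Ω₁)=-0.000062+0.000002i, Y(Ω₂)=+0.028276+0.034444i
  term(m=+8) = +0.000000+0.000000i   from Y*(Ω₁)=-0.000001-0.000003i, Y(Ω₂)=-0.007819+0.002737i
Total Σ_m = +0.406136+0.000000i. Multiply by 0.739198: +0.300215+0.000000i. P_8(cos γ) = 0.300215

Legendre polynomial (addition theorem), +0.300215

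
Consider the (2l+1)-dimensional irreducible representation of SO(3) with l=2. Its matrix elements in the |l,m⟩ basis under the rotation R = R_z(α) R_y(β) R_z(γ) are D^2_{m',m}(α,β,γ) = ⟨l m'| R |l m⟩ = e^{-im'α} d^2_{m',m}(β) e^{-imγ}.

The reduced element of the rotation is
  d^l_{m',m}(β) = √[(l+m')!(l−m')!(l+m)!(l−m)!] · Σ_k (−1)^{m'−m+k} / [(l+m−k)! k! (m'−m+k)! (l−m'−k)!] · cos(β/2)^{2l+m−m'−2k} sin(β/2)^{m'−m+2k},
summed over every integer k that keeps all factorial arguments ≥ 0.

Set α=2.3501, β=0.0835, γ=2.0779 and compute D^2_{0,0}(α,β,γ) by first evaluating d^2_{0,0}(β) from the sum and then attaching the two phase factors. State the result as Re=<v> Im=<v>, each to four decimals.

D^2_{0,0}(2.3501,0.0835,2.0779) = e^{-i·0·2.3501}·d^2_{0,0}(0.0835)·e^{-i·0·2.0779}. Compute d first:
Half-angle: c=0.999129, s=0.041738. N=√(2·2·2·2)=4.000000
k∈{0,1,2} keeps every argument non-negative
  k=0: (−1)^0·4.0000/(4)·0.9991^4·0.0417^0 = +0.996519
  k=1: (−1)^1·4.0000/(1)·0.9991^2·0.0417^2 = -0.006956
  k=2: (−1)^2·4.0000/(4)·0.9991^0·0.0417^4 = +0.000003
d^2_{0,0}(0.0835) = +0.996519 -0.006956 +0.000003 = +0.989566
D = (+1.000000+0.000000i)·(+0.989566)·(+1.000000+0.000000i) = +0.989566+0.000000i

Re=0.9896 Im=0.0000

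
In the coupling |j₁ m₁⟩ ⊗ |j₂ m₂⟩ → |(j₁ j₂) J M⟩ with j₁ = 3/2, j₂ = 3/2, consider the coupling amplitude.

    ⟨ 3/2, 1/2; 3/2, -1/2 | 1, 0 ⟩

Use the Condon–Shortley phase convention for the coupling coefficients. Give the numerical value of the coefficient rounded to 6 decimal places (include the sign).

√[3·2!1!1!/5! · 2!1!1!2!1!1!] = √(1/5)
  +(−1)^0/∏(0,2,1,1,0,0)! = 1/2  (running 1/2)
  +(−1)^1/∏(1,1,0,0,1,1)! = -1  (running -1/2)
⟨..|..⟩ = √(1/5)·(-1/2) = -0.223607

−√(1/20) = -0.223607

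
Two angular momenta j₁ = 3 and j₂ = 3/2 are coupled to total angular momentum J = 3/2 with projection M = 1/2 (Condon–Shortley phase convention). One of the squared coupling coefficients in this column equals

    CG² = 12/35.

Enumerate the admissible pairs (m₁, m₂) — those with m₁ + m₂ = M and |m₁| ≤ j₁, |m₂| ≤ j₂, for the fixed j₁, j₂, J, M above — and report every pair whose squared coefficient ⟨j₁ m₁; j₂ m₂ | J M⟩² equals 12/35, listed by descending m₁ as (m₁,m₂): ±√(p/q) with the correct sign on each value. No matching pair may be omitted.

(1,-1/2): −√(12/35)

Admissible pairs with m₁+m₂ = M = 1/2: (-1,3/2), (0,1/2), (1,-1/2), (2,-3/2)
  (m₁,m₂)=(2,-3/2): CG² = 2/7, CG = +√(2/7)
  (m₁,m₂)=(1,-1/2): CG² = 12/35, CG = −√(12/35)   ← matches the target
  (m₁,m₂)=(0,1/2): CG² = 9/35, CG = +√(9/35)
  (m₁,m₂)=(-1,3/2): CG² = 4/35, CG = −√(4/35)
Pairs with CG² = 12/35: (1,-1/2): −√(12/35)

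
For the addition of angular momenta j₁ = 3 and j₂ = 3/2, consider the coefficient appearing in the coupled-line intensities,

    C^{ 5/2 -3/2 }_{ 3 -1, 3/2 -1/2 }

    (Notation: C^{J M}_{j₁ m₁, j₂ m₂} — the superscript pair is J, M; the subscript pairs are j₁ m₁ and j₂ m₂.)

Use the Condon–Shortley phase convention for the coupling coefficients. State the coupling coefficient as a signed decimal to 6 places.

triangle: 2!*4!*1!/8! = 48/40320
(j±m)!: 2!*4!*1!*2!*1!*4! = 2304
prefactor² = (2J+1)*Δ*N² = 576/35
  k=0: +1/(0!*2!*4!*1!*0!*0!) = 1/48
  k=1: −1/(1!*1!*3!*0!*1!*1!) = -1/6
Σ = -7/48  ⇒  CG² = 576/35*(-7/48)² = 7/20
CG = −√(7/20) = -0.591608

-0.591608  (= −√(7/20))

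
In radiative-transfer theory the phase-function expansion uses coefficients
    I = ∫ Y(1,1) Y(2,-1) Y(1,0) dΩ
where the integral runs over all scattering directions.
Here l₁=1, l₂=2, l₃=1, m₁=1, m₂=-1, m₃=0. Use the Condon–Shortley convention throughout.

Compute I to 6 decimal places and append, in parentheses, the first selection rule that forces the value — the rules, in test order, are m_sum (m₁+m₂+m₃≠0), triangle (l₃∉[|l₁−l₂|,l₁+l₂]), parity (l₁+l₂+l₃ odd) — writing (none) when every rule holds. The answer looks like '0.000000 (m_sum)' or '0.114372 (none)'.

m-sum 0 ✓  L=4 even ✓  1≤1≤3 ✓
Π(2lᵢ+1) = 3×5×3 = 45
triangle coeff Δ(1,2,1) = 1/30
Σ_t [1,1]: t=1:−1/1 = -1/1
(3j)²=2/15 [(1 2 1; 0 0 0)], sign=+1
Σ_t [0,0]: t=0:+1/2 = 1/2
(3j)²=1/10 [(1 2 1; 1 -1 0)], sign=-1
⇒ 4πI² = 3/5
I = (-1)√(3/5/(4π)) = -0.21850969
No selection rule forces the value: the integral is nonzero (none).

-0.218510 (none)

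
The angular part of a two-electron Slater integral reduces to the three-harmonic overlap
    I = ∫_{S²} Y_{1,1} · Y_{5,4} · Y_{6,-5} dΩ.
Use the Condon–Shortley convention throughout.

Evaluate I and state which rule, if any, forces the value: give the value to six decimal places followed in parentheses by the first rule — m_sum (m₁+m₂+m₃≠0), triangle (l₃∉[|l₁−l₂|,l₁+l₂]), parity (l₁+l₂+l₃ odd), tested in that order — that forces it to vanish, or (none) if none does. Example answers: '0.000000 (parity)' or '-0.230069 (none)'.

m-sum 0 ✓  L=12 even ✓  4≤6≤6 ✓
Π(2lᵢ+1) = 3×11×13 = 429
triangle coeff Δ(1,5,6) = 1/858
Σ_t [0,0]: t=0:+1/14400 = 1/14400
(3j)²=6/143 [(1 5 6; 0 0 0)], sign=+1
Σ_t [0,0]: t=0:+1/725760 = 1/725760
(3j)²=5/78 [(1 5 6; 1 4 -5)], sign=-1
⇒ 4πI² = 15/13
I = (-1)√(15/13/(4π)) = -0.30301841
No selection rule forces the value: the integral is nonzero (none).

-0.303018 (none)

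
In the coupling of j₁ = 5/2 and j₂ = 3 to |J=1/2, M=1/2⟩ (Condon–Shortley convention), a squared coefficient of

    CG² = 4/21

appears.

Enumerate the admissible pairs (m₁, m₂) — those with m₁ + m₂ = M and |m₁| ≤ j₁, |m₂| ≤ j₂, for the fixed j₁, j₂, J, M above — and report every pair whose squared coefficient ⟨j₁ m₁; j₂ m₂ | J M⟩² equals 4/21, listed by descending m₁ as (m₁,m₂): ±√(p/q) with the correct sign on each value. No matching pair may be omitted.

Admissible pairs with m₁+m₂ = M = 1/2: (-5/2,3), (-3/2,2), (-1/2,1), (1/2,0), (3/2,-1), (5/2,-2)
  (m₁,m₂)=(5/2,-2): CG² = 1/21, CG = +√(1/21)
  (m₁,m₂)=(3/2,-1): CG² = 2/21, CG = −√(2/21)
  (m₁,m₂)=(1/2,0): CG² = 1/7, CG = +√(1/7)
  (m₁,m₂)=(-1/2,1): CG² = 4/21, CG = −√(4/21)   ← matches the target
  (m₁,m₂)=(-3/2,2): CG² = 5/21, CG = +√(5/21)
  (m₁,m₂)=(-5/2,3): CG² = 2/7, CG = −√(2/7)
Pairs with CG² = 4/21: (-1/2,1): −√(4/21)

(-1/2,1): −√(4/21)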